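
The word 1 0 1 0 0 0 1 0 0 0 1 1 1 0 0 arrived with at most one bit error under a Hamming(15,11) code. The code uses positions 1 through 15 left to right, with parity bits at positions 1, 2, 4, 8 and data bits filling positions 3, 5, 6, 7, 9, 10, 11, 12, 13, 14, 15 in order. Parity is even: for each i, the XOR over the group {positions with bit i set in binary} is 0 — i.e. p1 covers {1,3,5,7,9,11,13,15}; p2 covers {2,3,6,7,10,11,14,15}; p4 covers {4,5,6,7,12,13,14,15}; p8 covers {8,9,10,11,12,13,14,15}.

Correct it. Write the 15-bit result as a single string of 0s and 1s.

s1 (pos 1,3,5,7,9,11,13,15): 1⊕1⊕0⊕1⊕0⊕1⊕1⊕0 = 1
s2 (pos 2,3,6,7,10,11,14,15): 0⊕1⊕0⊕1⊕0⊕1⊕0⊕0 = 1
s4 (pos 4,5,6,7,12,13,14,15): 0⊕0⊕0⊕1⊕1⊕1⊕0⊕0 = 1
s8 (pos 8,9,10,11,12,13,14,15): 0⊕0⊕0⊕1⊕1⊕1⊕0⊕0 = 1
Syndrome s8…s1 = 1111 → error at position 15.
Flip position 15: 101000100011100 → 101000100011101

101000100011101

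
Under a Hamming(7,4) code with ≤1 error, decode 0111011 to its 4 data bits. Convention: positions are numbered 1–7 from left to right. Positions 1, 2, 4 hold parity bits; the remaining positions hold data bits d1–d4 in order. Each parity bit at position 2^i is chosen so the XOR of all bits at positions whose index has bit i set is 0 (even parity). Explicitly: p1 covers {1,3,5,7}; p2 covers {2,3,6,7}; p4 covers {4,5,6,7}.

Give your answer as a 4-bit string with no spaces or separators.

1011

s1 (pos 1,3,5,7): 0⊕1⊕0⊕1 = 0
s2 (pos 2,3,6,7): 1⊕1⊕1⊕1 = 0
s4 (pos 4,5,6,7): 1⊕0⊕1⊕1 = 1
Syndrome s4…s1 = 100 → error at position 4.
Flip position 4: 0111011 → 0110011
Read data bits from positions 3,5,6,7: 1011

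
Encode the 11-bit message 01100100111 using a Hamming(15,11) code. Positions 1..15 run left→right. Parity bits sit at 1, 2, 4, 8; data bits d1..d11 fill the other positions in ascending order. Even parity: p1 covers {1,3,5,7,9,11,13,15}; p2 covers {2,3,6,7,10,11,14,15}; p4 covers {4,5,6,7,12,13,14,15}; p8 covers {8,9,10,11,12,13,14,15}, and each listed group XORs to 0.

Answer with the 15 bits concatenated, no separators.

Place data at non-parity positions: p1 p2 0 p4 1 1 0 p8 0 1 0 0 1 1 1
p1 (pos 1,3,5,7,9,11,13,15): XOR of data positions = 0⊕1⊕0⊕0⊕0⊕1⊕1 = 1
p2 (pos 2,3,6,7,10,11,14,15): XOR of data positions = 0⊕1⊕0⊕1⊕0⊕1⊕1 = 0
p4 (pos 4,5,6,7,12,13,14,15): XOR of data positions = 1⊕1⊕0⊕0⊕1⊕1⊕1 = 1
p8 (pos 8,9,10,11,12,13,14,15): XOR of data positions = 0⊕1⊕0⊕0⊕1⊕1⊕1 = 0
Codeword: 100111000100111

100111000100111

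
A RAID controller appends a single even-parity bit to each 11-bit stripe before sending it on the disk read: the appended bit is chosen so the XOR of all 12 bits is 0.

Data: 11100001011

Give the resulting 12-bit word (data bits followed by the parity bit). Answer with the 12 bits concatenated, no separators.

111000010110

XOR of the 11 data bits: 1⊕1⊕1⊕0⊕0⊕0⊕0⊕1⊕0⊕1⊕1 = 0
Parity bit = 0 (so all 12 bits XOR to 0).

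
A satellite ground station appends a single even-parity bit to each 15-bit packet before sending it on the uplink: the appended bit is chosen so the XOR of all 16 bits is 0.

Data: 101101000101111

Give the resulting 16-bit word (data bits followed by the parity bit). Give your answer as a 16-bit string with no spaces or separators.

1011010001011111

XOR of the 15 data bits: 1⊕0⊕1⊕1⊕0⊕1⊕0⊕0⊕0⊕1⊕0⊕1⊕1⊕1⊕1 = 1
Parity bit = 1 (so all 16 bits XOR to 0).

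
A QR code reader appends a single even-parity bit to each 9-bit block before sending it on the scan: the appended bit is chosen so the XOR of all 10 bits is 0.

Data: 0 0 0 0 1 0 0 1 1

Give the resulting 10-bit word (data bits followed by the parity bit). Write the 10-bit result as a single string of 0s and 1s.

XOR of the 9 data bits: 0⊕0⊕0⊕0⊕1⊕0⊕0⊕1⊕1 = 1
Parity bit = 1 (so all 10 bits XOR to 0).

0000100111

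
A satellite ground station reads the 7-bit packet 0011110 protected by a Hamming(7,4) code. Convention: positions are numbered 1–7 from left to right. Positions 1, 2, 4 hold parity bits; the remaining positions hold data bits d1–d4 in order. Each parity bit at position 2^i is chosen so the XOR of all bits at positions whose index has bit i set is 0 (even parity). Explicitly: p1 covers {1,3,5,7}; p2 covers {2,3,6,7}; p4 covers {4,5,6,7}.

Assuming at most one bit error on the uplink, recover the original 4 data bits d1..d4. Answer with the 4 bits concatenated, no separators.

1110

s1 (pos 1,3,5,7): 0⊕1⊕1⊕0 = 0
s2 (pos 2,3,6,7): 0⊕1⊕1⊕0 = 0
s4 (pos 4,5,6,7): 1⊕1⊕1⊕0 = 1
Syndrome s4…s1 = 100 → error at position 4.
Flip position 4: 0011110 → 0010110
Read data bits from positions 3,5,6,7: 1110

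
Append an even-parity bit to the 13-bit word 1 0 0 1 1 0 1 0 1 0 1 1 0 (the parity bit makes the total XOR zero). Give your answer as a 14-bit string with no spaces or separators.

10011010101101

XOR of the 13 data bits: 1⊕0⊕0⊕1⊕1⊕0⊕1⊕0⊕1⊕0⊕1⊕1⊕0 = 1
Parity bit = 1 (so all 14 bits XOR to 0).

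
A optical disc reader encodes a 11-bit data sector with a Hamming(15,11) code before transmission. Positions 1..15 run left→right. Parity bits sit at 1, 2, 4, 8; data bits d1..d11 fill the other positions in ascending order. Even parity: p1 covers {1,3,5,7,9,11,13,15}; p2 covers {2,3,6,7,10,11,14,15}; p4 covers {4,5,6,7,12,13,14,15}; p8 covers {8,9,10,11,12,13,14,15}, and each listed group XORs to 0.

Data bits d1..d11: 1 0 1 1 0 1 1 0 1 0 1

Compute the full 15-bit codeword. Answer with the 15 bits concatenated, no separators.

101001100110101

Place data at non-parity positions: p1 p2 1 p4 0 1 1 p8 0 1 1 0 1 0 1
p1 (pos 1,3,5,7,9,11,13,15): XOR of data positions = 1⊕0⊕1⊕0⊕1⊕1⊕1 = 1
p2 (pos 2,3,6,7,10,11,14,15): XOR of data positions = 1⊕1⊕1⊕1⊕1⊕0⊕1 = 0
p4 (pos 4,5,6,7,12,13,14,15): XOR of data positions = 0⊕1⊕1⊕0⊕1⊕0⊕1 = 0
p8 (pos 8,9,10,11,12,13,14,15): XOR of data positions = 0⊕1⊕1⊕0⊕1⊕0⊕1 = 0
Codeword: 101001100110101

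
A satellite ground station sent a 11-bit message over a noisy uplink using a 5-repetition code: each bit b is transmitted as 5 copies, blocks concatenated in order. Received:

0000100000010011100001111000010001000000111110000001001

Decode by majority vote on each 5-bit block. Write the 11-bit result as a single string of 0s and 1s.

00001000100

Block 1 (00001): 1 one → 0
Block 2 (00000): 0 ones → 0
Block 3 (01001): 2 ones → 0
Block 4 (11000): 2 ones → 0
Block 5 (01111): 4 ones → 1
Block 6 (00001): 1 one → 0
Block 7 (00010): 1 one → 0
Block 8 (00000): 0 ones → 0
Block 9 (11111): 5 ones → 1
Block 10 (00000): 0 ones → 0
Block 11 (01001): 2 ones → 0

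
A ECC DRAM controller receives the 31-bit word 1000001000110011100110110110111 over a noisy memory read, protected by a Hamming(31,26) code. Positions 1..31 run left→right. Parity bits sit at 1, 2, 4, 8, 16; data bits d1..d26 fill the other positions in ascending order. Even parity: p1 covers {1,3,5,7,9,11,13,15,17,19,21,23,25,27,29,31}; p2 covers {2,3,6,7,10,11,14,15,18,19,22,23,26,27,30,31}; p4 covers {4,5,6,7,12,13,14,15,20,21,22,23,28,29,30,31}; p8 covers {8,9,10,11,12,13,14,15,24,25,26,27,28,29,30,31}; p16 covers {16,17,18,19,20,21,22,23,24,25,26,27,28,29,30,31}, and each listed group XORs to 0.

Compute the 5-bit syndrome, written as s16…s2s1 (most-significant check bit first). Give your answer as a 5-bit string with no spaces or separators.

11100

s1 (pos 1,3,5,7,9,11,13,15,17,19,21,23,25,27,29,31): 1⊕0⊕0⊕1⊕0⊕1⊕0⊕1⊕1⊕0⊕1⊕1⊕0⊕1⊕1⊕1 = 0
s2 (pos 2,3,6,7,10,11,14,15,18,19,22,23,26,27,30,31): 0⊕0⊕0⊕1⊕0⊕1⊕0⊕1⊕0⊕0⊕0⊕1⊕1⊕1⊕1⊕1 = 0
s4 (pos 4,5,6,7,12,13,14,15,20,21,22,23,28,29,30,31): 0⊕0⊕0⊕1⊕1⊕0⊕0⊕1⊕1⊕1⊕0⊕1⊕0⊕1⊕1⊕1 = 1
s8 (pos 8,9,10,11,12,13,14,15,24,25,26,27,28,29,30,31): 0⊕0⊕0⊕1⊕1⊕0⊕0⊕1⊕1⊕0⊕1⊕1⊕0⊕1⊕1⊕1 = 1
s16 (pos 16,17,18,19,20,21,22,23,24,25,26,27,28,29,30,31): 1⊕1⊕0⊕0⊕1⊕1⊕0⊕1⊕1⊕0⊕1⊕1⊕0⊕1⊕1⊕1 = 1
Syndrome s16…s1 = 11100 → error at position 28.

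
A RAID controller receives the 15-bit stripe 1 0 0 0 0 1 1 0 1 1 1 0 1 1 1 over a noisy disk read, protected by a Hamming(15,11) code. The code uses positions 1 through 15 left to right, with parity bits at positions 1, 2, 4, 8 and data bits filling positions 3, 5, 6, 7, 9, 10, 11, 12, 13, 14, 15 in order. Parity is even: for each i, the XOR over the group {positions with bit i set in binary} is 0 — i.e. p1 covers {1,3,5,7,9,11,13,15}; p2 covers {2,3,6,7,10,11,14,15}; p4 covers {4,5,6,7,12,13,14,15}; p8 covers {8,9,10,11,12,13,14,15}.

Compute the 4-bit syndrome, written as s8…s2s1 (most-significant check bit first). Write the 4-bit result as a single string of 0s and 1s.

0100

s1 (pos 1,3,5,7,9,11,13,15): 1⊕0⊕0⊕1⊕1⊕1⊕1⊕1 = 0
s2 (pos 2,3,6,7,10,11,14,15): 0⊕0⊕1⊕1⊕1⊕1⊕1⊕1 = 0
s4 (pos 4,5,6,7,12,13,14,15): 0⊕0⊕1⊕1⊕0⊕1⊕1⊕1 = 1
s8 (pos 8,9,10,11,12,13,14,15): 0⊕1⊕1⊕1⊕0⊕1⊕1⊕1 = 0
Syndrome s8…s1 = 0100 → error at position 4.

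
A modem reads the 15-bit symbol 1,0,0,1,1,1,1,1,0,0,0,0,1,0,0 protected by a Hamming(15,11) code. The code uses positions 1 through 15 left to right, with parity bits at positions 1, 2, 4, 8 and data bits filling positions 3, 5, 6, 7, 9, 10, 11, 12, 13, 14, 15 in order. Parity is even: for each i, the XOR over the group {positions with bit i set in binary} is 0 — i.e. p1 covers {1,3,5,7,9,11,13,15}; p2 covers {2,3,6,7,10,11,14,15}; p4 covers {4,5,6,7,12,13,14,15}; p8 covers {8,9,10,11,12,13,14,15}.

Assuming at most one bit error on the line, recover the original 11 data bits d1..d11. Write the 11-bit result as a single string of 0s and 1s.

01110000100

s1 (pos 1,3,5,7,9,11,13,15): 1⊕0⊕1⊕1⊕0⊕0⊕1⊕0 = 0
s2 (pos 2,3,6,7,10,11,14,15): 0⊕0⊕1⊕1⊕0⊕0⊕0⊕0 = 0
s4 (pos 4,5,6,7,12,13,14,15): 1⊕1⊕1⊕1⊕0⊕1⊕0⊕0 = 1
s8 (pos 8,9,10,11,12,13,14,15): 1⊕0⊕0⊕0⊕0⊕1⊕0⊕0 = 0
Syndrome s8…s1 = 0100 → error at position 4.
Flip position 4: 100111110000100 → 100011110000100
Read data bits from positions 3,5,6,7,9,10,11,12,13,14,15: 01110000100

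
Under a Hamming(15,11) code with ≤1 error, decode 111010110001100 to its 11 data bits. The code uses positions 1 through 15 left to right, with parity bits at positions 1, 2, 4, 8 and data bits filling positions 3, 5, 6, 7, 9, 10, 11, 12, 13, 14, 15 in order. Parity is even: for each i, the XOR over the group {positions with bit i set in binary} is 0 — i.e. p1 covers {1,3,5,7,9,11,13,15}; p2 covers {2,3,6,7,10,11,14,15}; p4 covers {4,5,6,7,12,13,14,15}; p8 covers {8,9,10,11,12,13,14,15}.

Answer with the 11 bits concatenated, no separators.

s1 (pos 1,3,5,7,9,11,13,15): 1⊕1⊕1⊕1⊕0⊕0⊕1⊕0 = 1
s2 (pos 2,3,6,7,10,11,14,15): 1⊕1⊕0⊕1⊕0⊕0⊕0⊕0 = 1
s4 (pos 4,5,6,7,12,13,14,15): 0⊕1⊕0⊕1⊕1⊕1⊕0⊕0 = 0
s8 (pos 8,9,10,11,12,13,14,15): 1⊕0⊕0⊕0⊕1⊕1⊕0⊕0 = 1
Syndrome s8…s1 = 1011 → error at position 11.
Flip position 11: 111010110001100 → 111010110011100
Read data bits from positions 3,5,6,7,9,10,11,12,13,14,15: 11010011100

11010011100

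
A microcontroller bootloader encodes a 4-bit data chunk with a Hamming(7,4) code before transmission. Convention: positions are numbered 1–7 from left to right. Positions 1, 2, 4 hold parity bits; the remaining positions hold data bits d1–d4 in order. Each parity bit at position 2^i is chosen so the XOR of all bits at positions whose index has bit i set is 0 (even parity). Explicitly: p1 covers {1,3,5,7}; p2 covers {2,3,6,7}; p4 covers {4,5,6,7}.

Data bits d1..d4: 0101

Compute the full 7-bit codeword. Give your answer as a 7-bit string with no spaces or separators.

0100101

Place data at non-parity positions: p1 p2 0 p4 1 0 1
p1 (pos 1,3,5,7): XOR of data positions = 0⊕1⊕1 = 0
p2 (pos 2,3,6,7): XOR of data positions = 0⊕0⊕1 = 1
p4 (pos 4,5,6,7): XOR of data positions = 1⊕0⊕1 = 0
Codeword: 0100101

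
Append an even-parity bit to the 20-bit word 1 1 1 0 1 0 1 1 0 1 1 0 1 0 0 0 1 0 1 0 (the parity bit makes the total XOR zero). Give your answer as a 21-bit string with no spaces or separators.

111010110110100010101

XOR of the 20 data bits: 1⊕1⊕1⊕0⊕1⊕0⊕1⊕1⊕0⊕1⊕1⊕0⊕1⊕0⊕0⊕0⊕1⊕0⊕1⊕0 = 1
Parity bit = 1 (so all 21 bits XOR to 0).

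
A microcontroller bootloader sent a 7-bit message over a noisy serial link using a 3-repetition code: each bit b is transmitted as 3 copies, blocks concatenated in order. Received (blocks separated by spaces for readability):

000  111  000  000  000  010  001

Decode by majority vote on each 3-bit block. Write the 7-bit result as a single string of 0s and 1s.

Block 1 (000): 0 ones → 0
Block 2 (111): 3 ones → 1
Block 3 (000): 0 ones → 0
Block 4 (000): 0 ones → 0
Block 5 (000): 0 ones → 0
Block 6 (010): 1 one → 0
Block 7 (001): 1 one → 0

0100000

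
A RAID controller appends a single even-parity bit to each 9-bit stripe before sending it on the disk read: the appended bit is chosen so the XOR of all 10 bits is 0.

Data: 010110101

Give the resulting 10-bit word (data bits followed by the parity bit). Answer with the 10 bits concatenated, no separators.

0101101011

XOR of the 9 data bits: 0⊕1⊕0⊕1⊕1⊕0⊕1⊕0⊕1 = 1
Parity bit = 1 (so all 10 bits XOR to 0).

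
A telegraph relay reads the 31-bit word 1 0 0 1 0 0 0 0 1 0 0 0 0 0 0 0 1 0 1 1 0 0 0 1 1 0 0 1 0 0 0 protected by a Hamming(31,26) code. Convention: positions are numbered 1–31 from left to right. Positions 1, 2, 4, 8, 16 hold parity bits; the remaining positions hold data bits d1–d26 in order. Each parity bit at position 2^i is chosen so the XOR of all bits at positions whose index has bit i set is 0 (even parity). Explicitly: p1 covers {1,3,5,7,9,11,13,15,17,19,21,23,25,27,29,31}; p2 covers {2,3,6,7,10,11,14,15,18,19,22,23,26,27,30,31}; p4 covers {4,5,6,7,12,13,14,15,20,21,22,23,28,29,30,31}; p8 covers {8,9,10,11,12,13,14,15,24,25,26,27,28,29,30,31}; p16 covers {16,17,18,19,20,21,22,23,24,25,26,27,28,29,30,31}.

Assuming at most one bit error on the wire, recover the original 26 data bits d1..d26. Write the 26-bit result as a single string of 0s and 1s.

00011000000101100011001000

s1 (pos 1,3,5,7,9,11,13,15,17,19,21,23,25,27,29,31): 1⊕0⊕0⊕0⊕1⊕0⊕0⊕0⊕1⊕1⊕0⊕0⊕1⊕0⊕0⊕0 = 1
s2 (pos 2,3,6,7,10,11,14,15,18,19,22,23,26,27,30,31): 0⊕0⊕0⊕0⊕0⊕0⊕0⊕0⊕0⊕1⊕0⊕0⊕0⊕0⊕0⊕0 = 1
s4 (pos 4,5,6,7,12,13,14,15,20,21,22,23,28,29,30,31): 1⊕0⊕0⊕0⊕0⊕0⊕0⊕0⊕1⊕0⊕0⊕0⊕1⊕0⊕0⊕0 = 1
s8 (pos 8,9,10,11,12,13,14,15,24,25,26,27,28,29,30,31): 0⊕1⊕0⊕0⊕0⊕0⊕0⊕0⊕1⊕1⊕0⊕0⊕1⊕0⊕0⊕0 = 0
s16 (pos 16,17,18,19,20,21,22,23,24,25,26,27,28,29,30,31): 0⊕1⊕0⊕1⊕1⊕0⊕0⊕0⊕1⊕1⊕0⊕0⊕1⊕0⊕0⊕0 = 0
Syndrome s16…s1 = 00111 → error at position 7.
Flip position 7: 1001000010000000101100011001000 → 1001001010000000101100011001000
Read data bits from positions 3,5,6,7,9,10,11,12,13,14,15,17,18,19,20,21,22,23,24,25,26,27,28,29,30,31: 00011000000101100011001000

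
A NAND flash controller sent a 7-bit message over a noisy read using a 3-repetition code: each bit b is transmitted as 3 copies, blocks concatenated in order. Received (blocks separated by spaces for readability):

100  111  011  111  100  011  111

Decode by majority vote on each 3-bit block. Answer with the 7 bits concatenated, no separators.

Block 1 (100): 1 one → 0
Block 2 (111): 3 ones → 1
Block 3 (011): 2 ones → 1
Block 4 (111): 3 ones → 1
Block 5 (100): 1 one → 0
Block 6 (011): 2 ones → 1
Block 7 (111): 3 ones → 1

0111011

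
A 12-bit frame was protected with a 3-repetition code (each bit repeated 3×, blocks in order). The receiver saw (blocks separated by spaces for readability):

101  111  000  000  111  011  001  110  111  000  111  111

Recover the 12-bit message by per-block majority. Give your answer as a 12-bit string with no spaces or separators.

Block 1 (101): 2 ones → 1
Block 2 (111): 3 ones → 1
Block 3 (000): 0 ones → 0
Block 4 (000): 0 ones → 0
Block 5 (111): 3 ones → 1
Block 6 (011): 2 ones → 1
Block 7 (001): 1 one → 0
Block 8 (110): 2 ones → 1
Block 9 (111): 3 ones → 1
Block 10 (000): 0 ones → 0
Block 11 (111): 3 ones → 1
Block 12 (111): 3 ones → 1

110011011011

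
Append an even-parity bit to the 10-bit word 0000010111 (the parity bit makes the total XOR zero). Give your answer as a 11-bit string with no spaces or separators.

00000101110

XOR of the 10 data bits: 0⊕0⊕0⊕0⊕0⊕1⊕0⊕1⊕1⊕1 = 0
Parity bit = 0 (so all 11 bits XOR to 0).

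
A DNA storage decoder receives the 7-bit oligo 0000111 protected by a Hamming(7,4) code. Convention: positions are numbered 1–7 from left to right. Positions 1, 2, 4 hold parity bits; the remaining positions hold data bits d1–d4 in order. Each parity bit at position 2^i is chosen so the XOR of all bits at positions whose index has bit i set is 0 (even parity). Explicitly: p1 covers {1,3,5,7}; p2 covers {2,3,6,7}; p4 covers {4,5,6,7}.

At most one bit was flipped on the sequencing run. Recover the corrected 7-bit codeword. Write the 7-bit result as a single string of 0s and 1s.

0001111

s1 (pos 1,3,5,7): 0⊕0⊕1⊕1 = 0
s2 (pos 2,3,6,7): 0⊕0⊕1⊕1 = 0
s4 (pos 4,5,6,7): 0⊕1⊕1⊕1 = 1
Syndrome s4…s1 = 100 → error at position 4.
Flip position 4: 0000111 → 0001111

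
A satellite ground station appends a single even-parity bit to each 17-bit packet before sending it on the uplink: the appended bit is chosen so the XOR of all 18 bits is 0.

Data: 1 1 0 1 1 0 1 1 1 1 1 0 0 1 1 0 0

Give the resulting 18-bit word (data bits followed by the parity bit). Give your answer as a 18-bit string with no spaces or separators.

XOR of the 17 data bits: 1⊕1⊕0⊕1⊕1⊕0⊕1⊕1⊕1⊕1⊕1⊕0⊕0⊕1⊕1⊕0⊕0 = 1
Parity bit = 1 (so all 18 bits XOR to 0).

110110111110011001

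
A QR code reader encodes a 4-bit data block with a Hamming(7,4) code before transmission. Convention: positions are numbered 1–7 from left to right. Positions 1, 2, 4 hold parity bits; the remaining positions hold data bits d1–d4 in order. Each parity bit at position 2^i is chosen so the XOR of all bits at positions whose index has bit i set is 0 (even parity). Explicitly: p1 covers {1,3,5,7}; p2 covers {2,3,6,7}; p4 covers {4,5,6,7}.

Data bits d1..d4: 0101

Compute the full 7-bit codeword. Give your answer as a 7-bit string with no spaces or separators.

Place data at non-parity positions: p1 p2 0 p4 1 0 1
p1 (pos 1,3,5,7): XOR of data positions = 0⊕1⊕1 = 0
p2 (pos 2,3,6,7): XOR of data positions = 0⊕0⊕1 = 1
p4 (pos 4,5,6,7): XOR of data positions = 1⊕0⊕1 = 0
Codeword: 0100101

0100101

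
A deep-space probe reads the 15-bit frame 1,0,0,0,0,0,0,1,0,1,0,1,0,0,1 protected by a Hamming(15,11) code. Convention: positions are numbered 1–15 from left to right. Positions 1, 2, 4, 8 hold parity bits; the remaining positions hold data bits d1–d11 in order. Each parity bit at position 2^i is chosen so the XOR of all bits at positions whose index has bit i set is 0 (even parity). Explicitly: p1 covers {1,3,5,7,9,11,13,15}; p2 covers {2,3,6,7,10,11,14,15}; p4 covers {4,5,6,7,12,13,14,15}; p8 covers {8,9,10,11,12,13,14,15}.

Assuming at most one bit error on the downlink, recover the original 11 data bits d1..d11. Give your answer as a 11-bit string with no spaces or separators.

s1 (pos 1,3,5,7,9,11,13,15): 1⊕0⊕0⊕0⊕0⊕0⊕0⊕1 = 0
s2 (pos 2,3,6,7,10,11,14,15): 0⊕0⊕0⊕0⊕1⊕0⊕0⊕1 = 0
s4 (pos 4,5,6,7,12,13,14,15): 0⊕0⊕0⊕0⊕1⊕0⊕0⊕1 = 0
s8 (pos 8,9,10,11,12,13,14,15): 1⊕0⊕1⊕0⊕1⊕0⊕0⊕1 = 0
Syndrome s8…s1 = 0000 → no error.
Read data bits from positions 3,5,6,7,9,10,11,12,13,14,15: 00000101001

00000101001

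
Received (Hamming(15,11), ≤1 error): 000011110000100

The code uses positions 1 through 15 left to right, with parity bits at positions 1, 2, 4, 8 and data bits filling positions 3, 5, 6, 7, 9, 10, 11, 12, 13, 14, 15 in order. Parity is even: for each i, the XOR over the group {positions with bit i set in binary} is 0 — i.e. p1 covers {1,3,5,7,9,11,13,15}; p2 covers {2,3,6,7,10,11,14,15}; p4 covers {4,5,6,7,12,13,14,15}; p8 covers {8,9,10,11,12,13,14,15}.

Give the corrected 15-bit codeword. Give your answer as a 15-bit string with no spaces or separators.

100011110000100

s1 (pos 1,3,5,7,9,11,13,15): 0⊕0⊕1⊕1⊕0⊕0⊕1⊕0 = 1
s2 (pos 2,3,6,7,10,11,14,15): 0⊕0⊕1⊕1⊕0⊕0⊕0⊕0 = 0
s4 (pos 4,5,6,7,12,13,14,15): 0⊕1⊕1⊕1⊕0⊕1⊕0⊕0 = 0
s8 (pos 8,9,10,11,12,13,14,15): 1⊕0⊕0⊕0⊕0⊕1⊕0⊕0 = 0
Syndrome s8…s1 = 0001 → error at position 1.
Flip position 1: 000011110000100 → 100011110000100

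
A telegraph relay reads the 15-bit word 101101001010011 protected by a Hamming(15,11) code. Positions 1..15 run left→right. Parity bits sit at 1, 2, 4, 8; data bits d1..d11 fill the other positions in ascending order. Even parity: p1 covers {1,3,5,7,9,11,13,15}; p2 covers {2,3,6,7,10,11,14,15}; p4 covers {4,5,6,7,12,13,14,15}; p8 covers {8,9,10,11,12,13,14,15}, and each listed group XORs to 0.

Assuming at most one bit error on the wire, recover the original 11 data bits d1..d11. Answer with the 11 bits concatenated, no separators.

00101010011

s1 (pos 1,3,5,7,9,11,13,15): 1⊕1⊕0⊕0⊕1⊕1⊕0⊕1 = 1
s2 (pos 2,3,6,7,10,11,14,15): 0⊕1⊕1⊕0⊕0⊕1⊕1⊕1 = 1
s4 (pos 4,5,6,7,12,13,14,15): 1⊕0⊕1⊕0⊕0⊕0⊕1⊕1 = 0
s8 (pos 8,9,10,11,12,13,14,15): 0⊕1⊕0⊕1⊕0⊕0⊕1⊕1 = 0
Syndrome s8…s1 = 0011 → error at position 3.
Flip position 3: 101101001010011 → 100101001010011
Read data bits from positions 3,5,6,7,9,10,11,12,13,14,15: 00101010011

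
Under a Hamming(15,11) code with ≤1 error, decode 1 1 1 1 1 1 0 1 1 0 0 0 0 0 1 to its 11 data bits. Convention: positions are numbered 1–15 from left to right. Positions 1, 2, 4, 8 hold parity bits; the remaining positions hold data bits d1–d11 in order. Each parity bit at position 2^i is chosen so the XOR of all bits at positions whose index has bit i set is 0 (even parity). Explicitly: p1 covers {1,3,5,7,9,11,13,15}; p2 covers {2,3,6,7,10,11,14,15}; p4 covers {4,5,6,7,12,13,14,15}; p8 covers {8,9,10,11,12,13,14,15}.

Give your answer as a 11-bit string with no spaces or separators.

11100000001

s1 (pos 1,3,5,7,9,11,13,15): 1⊕1⊕1⊕0⊕1⊕0⊕0⊕1 = 1
s2 (pos 2,3,6,7,10,11,14,15): 1⊕1⊕1⊕0⊕0⊕0⊕0⊕1 = 0
s4 (pos 4,5,6,7,12,13,14,15): 1⊕1⊕1⊕0⊕0⊕0⊕0⊕1 = 0
s8 (pos 8,9,10,11,12,13,14,15): 1⊕1⊕0⊕0⊕0⊕0⊕0⊕1 = 1
Syndrome s8…s1 = 1001 → error at position 9.
Flip position 9: 111111011000001 → 111111010000001
Read data bits from positions 3,5,6,7,9,10,11,12,13,14,15: 11100000001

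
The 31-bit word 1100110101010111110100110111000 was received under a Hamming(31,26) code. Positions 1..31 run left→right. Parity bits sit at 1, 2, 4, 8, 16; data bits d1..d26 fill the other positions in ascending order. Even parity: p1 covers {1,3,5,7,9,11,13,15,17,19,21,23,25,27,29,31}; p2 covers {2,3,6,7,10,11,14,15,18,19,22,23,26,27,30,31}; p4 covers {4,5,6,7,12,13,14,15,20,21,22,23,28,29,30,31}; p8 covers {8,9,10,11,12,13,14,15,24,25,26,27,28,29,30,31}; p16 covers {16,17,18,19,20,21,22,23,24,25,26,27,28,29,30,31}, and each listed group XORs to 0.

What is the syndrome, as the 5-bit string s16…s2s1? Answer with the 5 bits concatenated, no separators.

s1 (pos 1,3,5,7,9,11,13,15,17,19,21,23,25,27,29,31): 1⊕0⊕1⊕0⊕0⊕0⊕0⊕1⊕1⊕0⊕0⊕1⊕0⊕1⊕0⊕0 = 0
s2 (pos 2,3,6,7,10,11,14,15,18,19,22,23,26,27,30,31): 1⊕0⊕1⊕0⊕1⊕0⊕1⊕1⊕1⊕0⊕0⊕1⊕1⊕1⊕0⊕0 = 1
s4 (pos 4,5,6,7,12,13,14,15,20,21,22,23,28,29,30,31): 0⊕1⊕1⊕0⊕1⊕0⊕1⊕1⊕1⊕0⊕0⊕1⊕1⊕0⊕0⊕0 = 0
s8 (pos 8,9,10,11,12,13,14,15,24,25,26,27,28,29,30,31): 1⊕0⊕1⊕0⊕1⊕0⊕1⊕1⊕1⊕0⊕1⊕1⊕1⊕0⊕0⊕0 = 1
s16 (pos 16,17,18,19,20,21,22,23,24,25,26,27,28,29,30,31): 1⊕1⊕1⊕0⊕1⊕0⊕0⊕1⊕1⊕0⊕1⊕1⊕1⊕0⊕0⊕0 = 1
Syndrome s16…s1 = 11010 → error at position 26.

11010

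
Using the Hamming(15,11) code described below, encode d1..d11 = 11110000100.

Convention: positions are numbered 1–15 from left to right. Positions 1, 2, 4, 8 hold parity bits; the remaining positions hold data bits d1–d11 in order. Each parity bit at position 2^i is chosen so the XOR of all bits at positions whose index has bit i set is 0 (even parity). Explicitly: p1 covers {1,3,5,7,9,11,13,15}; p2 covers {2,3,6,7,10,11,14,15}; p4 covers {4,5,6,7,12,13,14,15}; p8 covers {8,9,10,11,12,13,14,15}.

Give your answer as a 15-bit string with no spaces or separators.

Place data at non-parity positions: p1 p2 1 p4 1 1 1 p8 0 0 0 0 1 0 0
p1 (pos 1,3,5,7,9,11,13,15): XOR of data positions = 1⊕1⊕1⊕0⊕0⊕1⊕0 = 0
p2 (pos 2,3,6,7,10,11,14,15): XOR of data positions = 1⊕1⊕1⊕0⊕0⊕0⊕0 = 1
p4 (pos 4,5,6,7,12,13,14,15): XOR of data positions = 1⊕1⊕1⊕0⊕1⊕0⊕0 = 0
p8 (pos 8,9,10,11,12,13,14,15): XOR of data positions = 0⊕0⊕0⊕0⊕1⊕0⊕0 = 1
Codeword: 011011110000100

011011110000100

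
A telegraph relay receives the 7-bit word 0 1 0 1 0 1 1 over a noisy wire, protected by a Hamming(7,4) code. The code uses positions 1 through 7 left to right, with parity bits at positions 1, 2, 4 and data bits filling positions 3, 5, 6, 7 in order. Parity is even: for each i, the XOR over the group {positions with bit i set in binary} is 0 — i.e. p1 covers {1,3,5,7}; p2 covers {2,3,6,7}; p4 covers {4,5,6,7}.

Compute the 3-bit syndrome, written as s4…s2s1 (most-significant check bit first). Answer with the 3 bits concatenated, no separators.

s1 (pos 1,3,5,7): 0⊕0⊕0⊕1 = 1
s2 (pos 2,3,6,7): 1⊕0⊕1⊕1 = 1
s4 (pos 4,5,6,7): 1⊕0⊕1⊕1 = 1
Syndrome s4…s1 = 111 → error at position 7.

111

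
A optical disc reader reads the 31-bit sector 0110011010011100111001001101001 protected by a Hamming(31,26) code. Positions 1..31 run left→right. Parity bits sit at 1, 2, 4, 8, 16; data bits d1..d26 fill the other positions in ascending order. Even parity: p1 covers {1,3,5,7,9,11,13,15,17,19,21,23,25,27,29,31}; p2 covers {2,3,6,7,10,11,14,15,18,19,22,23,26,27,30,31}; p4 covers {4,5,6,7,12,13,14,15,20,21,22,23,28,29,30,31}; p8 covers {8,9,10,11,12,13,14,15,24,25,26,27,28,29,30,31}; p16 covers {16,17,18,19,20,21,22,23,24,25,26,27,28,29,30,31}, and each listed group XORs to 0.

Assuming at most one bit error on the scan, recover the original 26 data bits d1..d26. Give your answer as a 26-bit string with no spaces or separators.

s1 (pos 1,3,5,7,9,11,13,15,17,19,21,23,25,27,29,31): 0⊕1⊕0⊕1⊕1⊕0⊕1⊕0⊕1⊕1⊕0⊕0⊕1⊕0⊕0⊕1 = 0
s2 (pos 2,3,6,7,10,11,14,15,18,19,22,23,26,27,30,31): 1⊕1⊕1⊕1⊕0⊕0⊕1⊕0⊕1⊕1⊕1⊕0⊕1⊕0⊕0⊕1 = 0
s4 (pos 4,5,6,7,12,13,14,15,20,21,22,23,28,29,30,31): 0⊕0⊕1⊕1⊕1⊕1⊕1⊕0⊕0⊕0⊕1⊕0⊕1⊕0⊕0⊕1 = 0
s8 (pos 8,9,10,11,12,13,14,15,24,25,26,27,28,29,30,31): 0⊕1⊕0⊕0⊕1⊕1⊕1⊕0⊕0⊕1⊕1⊕0⊕1⊕0⊕0⊕1 = 0
s16 (pos 16,17,18,19,20,21,22,23,24,25,26,27,28,29,30,31): 0⊕1⊕1⊕1⊕0⊕0⊕1⊕0⊕0⊕1⊕1⊕0⊕1⊕0⊕0⊕1 = 0
Syndrome s16…s1 = 00000 → no error.
Read data bits from positions 3,5,6,7,9,10,11,12,13,14,15,17,18,19,20,21,22,23,24,25,26,27,28,29,30,31: 10111001110111001001101001

10111001110111001001101001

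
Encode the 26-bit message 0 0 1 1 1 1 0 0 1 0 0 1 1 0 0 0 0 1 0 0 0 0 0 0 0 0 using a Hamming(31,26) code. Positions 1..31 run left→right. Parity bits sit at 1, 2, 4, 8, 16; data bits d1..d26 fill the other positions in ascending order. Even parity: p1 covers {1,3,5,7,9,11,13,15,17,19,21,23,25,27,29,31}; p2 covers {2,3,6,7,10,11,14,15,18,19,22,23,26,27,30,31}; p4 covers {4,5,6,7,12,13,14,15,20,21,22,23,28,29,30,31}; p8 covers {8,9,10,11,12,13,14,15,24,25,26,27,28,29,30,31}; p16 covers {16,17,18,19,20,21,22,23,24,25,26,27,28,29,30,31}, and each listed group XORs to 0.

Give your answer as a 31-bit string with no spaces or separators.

1100011111001001110000100000000

Place data at non-parity positions: p1 p2 0 p4 0 1 1 p8 1 1 0 0 1 0 0 p16 1 1 0 0 0 0 1 0 0 0 0 0 0 0 0
p1 (pos 1,3,5,7,9,11,13,15,17,19,21,23,25,27,29,31): XOR of data positions = 0⊕0⊕1⊕1⊕0⊕1⊕0⊕1⊕0⊕0⊕1⊕0⊕0⊕0⊕0 = 1
p2 (pos 2,3,6,7,10,11,14,15,18,19,22,23,26,27,30,31): XOR of data positions = 0⊕1⊕1⊕1⊕0⊕0⊕0⊕1⊕0⊕0⊕1⊕0⊕0⊕0⊕0 = 1
p4 (pos 4,5,6,7,12,13,14,15,20,21,22,23,28,29,30,31): XOR of data positions = 0⊕1⊕1⊕0⊕1⊕0⊕0⊕0⊕0⊕0⊕1⊕0⊕0⊕0⊕0 = 0
p8 (pos 8,9,10,11,12,13,14,15,24,25,26,27,28,29,30,31): XOR of data positions = 1⊕1⊕0⊕0⊕1⊕0⊕0⊕0⊕0⊕0⊕0⊕0⊕0⊕0⊕0 = 1
p16 (pos 16,17,18,19,20,21,22,23,24,25,26,27,28,29,30,31): XOR of data positions = 1⊕1⊕0⊕0⊕0⊕0⊕1⊕0⊕0⊕0⊕0⊕0⊕0⊕0⊕0 = 1
Codeword: 1100011111001001110000100000000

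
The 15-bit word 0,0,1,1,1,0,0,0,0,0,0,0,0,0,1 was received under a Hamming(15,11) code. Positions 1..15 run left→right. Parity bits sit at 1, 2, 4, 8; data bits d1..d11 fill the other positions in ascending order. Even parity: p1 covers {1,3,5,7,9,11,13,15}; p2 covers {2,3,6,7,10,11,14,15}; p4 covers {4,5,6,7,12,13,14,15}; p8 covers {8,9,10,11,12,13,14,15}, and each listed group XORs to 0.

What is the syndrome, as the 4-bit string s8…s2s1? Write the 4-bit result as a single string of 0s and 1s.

1101

s1 (pos 1,3,5,7,9,11,13,15): 0⊕1⊕1⊕0⊕0⊕0⊕0⊕1 = 1
s2 (pos 2,3,6,7,10,11,14,15): 0⊕1⊕0⊕0⊕0⊕0⊕0⊕1 = 0
s4 (pos 4,5,6,7,12,13,14,15): 1⊕1⊕0⊕0⊕0⊕0⊕0⊕1 = 1
s8 (pos 8,9,10,11,12,13,14,15): 0⊕0⊕0⊕0⊕0⊕0⊕0⊕1 = 1
Syndrome s8…s1 = 1101 → error at position 13.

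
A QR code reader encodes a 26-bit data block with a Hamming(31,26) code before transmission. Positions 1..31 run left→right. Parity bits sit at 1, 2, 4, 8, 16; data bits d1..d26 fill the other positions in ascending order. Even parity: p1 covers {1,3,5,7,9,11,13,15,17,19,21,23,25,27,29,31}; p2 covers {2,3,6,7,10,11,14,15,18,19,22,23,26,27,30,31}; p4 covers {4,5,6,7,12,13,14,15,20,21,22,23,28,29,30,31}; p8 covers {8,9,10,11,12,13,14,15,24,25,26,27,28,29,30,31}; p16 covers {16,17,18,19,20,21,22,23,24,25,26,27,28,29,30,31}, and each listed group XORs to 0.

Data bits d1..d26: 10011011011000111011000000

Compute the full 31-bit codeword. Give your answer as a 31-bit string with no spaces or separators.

Place data at non-parity positions: p1 p2 1 p4 0 0 1 p8 1 0 1 1 0 1 1 p16 0 0 0 1 1 1 0 1 1 0 0 0 0 0 0
p1 (pos 1,3,5,7,9,11,13,15,17,19,21,23,25,27,29,31): XOR of data positions = 1⊕0⊕1⊕1⊕1⊕0⊕1⊕0⊕0⊕1⊕0⊕1⊕0⊕0⊕0 = 1
p2 (pos 2,3,6,7,10,11,14,15,18,19,22,23,26,27,30,31): XOR of data positions = 1⊕0⊕1⊕0⊕1⊕1⊕1⊕0⊕0⊕1⊕0⊕0⊕0⊕0⊕0 = 0
p4 (pos 4,5,6,7,12,13,14,15,20,21,22,23,28,29,30,31): XOR of data positions = 0⊕0⊕1⊕1⊕0⊕1⊕1⊕1⊕1⊕1⊕0⊕0⊕0⊕0⊕0 = 1
p8 (pos 8,9,10,11,12,13,14,15,24,25,26,27,28,29,30,31): XOR of data positions = 1⊕0⊕1⊕1⊕0⊕1⊕1⊕1⊕1⊕0⊕0⊕0⊕0⊕0⊕0 = 1
p16 (pos 16,17,18,19,20,21,22,23,24,25,26,27,28,29,30,31): XOR of data positions = 0⊕0⊕0⊕1⊕1⊕1⊕0⊕1⊕1⊕0⊕0⊕0⊕0⊕0⊕0 = 1
Codeword: 1011001110110111000111011000000

1011001110110111000111011000000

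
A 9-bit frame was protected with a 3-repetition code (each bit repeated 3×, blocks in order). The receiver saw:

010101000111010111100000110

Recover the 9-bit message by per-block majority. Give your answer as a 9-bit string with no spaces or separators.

010101001

Block 1 (010): 1 one → 0
Block 2 (101): 2 ones → 1
Block 3 (000): 0 ones → 0
Block 4 (111): 3 ones → 1
Block 5 (010): 1 one → 0
Block 6 (111): 3 ones → 1
Block 7 (100): 1 one → 0
Block 8 (000): 0 ones → 0
Block 9 (110): 2 ones → 1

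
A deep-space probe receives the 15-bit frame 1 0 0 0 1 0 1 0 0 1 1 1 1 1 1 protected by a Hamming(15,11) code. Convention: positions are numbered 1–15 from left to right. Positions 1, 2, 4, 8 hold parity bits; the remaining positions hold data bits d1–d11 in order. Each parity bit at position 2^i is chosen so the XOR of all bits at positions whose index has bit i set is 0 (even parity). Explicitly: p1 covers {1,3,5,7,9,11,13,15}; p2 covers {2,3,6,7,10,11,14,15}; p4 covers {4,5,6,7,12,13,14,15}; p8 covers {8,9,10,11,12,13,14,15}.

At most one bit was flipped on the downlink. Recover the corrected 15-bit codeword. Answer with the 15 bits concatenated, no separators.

s1 (pos 1,3,5,7,9,11,13,15): 1⊕0⊕1⊕1⊕0⊕1⊕1⊕1 = 0
s2 (pos 2,3,6,7,10,11,14,15): 0⊕0⊕0⊕1⊕1⊕1⊕1⊕1 = 1
s4 (pos 4,5,6,7,12,13,14,15): 0⊕1⊕0⊕1⊕1⊕1⊕1⊕1 = 0
s8 (pos 8,9,10,11,12,13,14,15): 0⊕0⊕1⊕1⊕1⊕1⊕1⊕1 = 0
Syndrome s8…s1 = 0010 → error at position 2.
Flip position 2: 100010100111111 → 110010100111111

110010100111111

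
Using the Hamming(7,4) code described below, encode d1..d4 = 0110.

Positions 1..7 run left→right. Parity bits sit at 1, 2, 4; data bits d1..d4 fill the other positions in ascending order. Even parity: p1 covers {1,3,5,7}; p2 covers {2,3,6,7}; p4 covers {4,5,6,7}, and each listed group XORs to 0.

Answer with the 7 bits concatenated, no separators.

1100110

Place data at non-parity positions: p1 p2 0 p4 1 1 0
p1 (pos 1,3,5,7): XOR of data positions = 0⊕1⊕0 = 1
p2 (pos 2,3,6,7): XOR of data positions = 0⊕1⊕0 = 1
p4 (pos 4,5,6,7): XOR of data positions = 1⊕1⊕0 = 0
Codeword: 1100110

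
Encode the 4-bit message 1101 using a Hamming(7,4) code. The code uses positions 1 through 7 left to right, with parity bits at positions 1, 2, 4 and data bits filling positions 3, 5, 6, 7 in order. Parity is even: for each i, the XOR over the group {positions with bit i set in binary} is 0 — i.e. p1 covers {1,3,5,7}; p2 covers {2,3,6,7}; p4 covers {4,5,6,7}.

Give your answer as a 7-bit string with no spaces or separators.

Place data at non-parity positions: p1 p2 1 p4 1 0 1
p1 (pos 1,3,5,7): XOR of data positions = 1⊕1⊕1 = 1
p2 (pos 2,3,6,7): XOR of data positions = 1⊕0⊕1 = 0
p4 (pos 4,5,6,7): XOR of data positions = 1⊕0⊕1 = 0
Codeword: 1010101

1010101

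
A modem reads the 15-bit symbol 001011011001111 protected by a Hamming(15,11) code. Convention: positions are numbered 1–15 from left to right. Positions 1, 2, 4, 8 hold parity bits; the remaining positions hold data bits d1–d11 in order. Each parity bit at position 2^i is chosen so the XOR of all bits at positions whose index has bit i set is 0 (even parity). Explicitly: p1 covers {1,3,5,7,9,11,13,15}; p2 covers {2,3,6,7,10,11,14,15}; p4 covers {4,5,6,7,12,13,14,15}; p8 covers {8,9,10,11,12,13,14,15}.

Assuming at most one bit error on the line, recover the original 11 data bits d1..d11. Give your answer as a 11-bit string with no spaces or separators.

11101001111

s1 (pos 1,3,5,7,9,11,13,15): 0⊕1⊕1⊕0⊕1⊕0⊕1⊕1 = 1
s2 (pos 2,3,6,7,10,11,14,15): 0⊕1⊕1⊕0⊕0⊕0⊕1⊕1 = 0
s4 (pos 4,5,6,7,12,13,14,15): 0⊕1⊕1⊕0⊕1⊕1⊕1⊕1 = 0
s8 (pos 8,9,10,11,12,13,14,15): 1⊕1⊕0⊕0⊕1⊕1⊕1⊕1 = 0
Syndrome s8…s1 = 0001 → error at position 1.
Flip position 1: 001011011001111 → 101011011001111
Read data bits from positions 3,5,6,7,9,10,11,12,13,14,15: 11101001111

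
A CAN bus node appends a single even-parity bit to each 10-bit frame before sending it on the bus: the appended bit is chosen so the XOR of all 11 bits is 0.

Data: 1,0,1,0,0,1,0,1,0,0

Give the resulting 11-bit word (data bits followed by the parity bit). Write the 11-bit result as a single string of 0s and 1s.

XOR of the 10 data bits: 1⊕0⊕1⊕0⊕0⊕1⊕0⊕1⊕0⊕0 = 0
Parity bit = 0 (so all 11 bits XOR to 0).

10100101000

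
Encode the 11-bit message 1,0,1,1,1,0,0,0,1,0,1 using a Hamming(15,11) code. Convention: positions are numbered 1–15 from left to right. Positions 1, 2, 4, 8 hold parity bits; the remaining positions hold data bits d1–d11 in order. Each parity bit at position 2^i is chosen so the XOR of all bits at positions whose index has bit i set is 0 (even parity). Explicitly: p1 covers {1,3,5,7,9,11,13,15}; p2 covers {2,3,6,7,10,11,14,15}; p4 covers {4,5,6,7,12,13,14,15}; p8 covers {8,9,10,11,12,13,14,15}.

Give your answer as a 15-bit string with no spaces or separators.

Place data at non-parity positions: p1 p2 1 p4 0 1 1 p8 1 0 0 0 1 0 1
p1 (pos 1,3,5,7,9,11,13,15): XOR of data positions = 1⊕0⊕1⊕1⊕0⊕1⊕1 = 1
p2 (pos 2,3,6,7,10,11,14,15): XOR of data positions = 1⊕1⊕1⊕0⊕0⊕0⊕1 = 0
p4 (pos 4,5,6,7,12,13,14,15): XOR of data positions = 0⊕1⊕1⊕0⊕1⊕0⊕1 = 0
p8 (pos 8,9,10,11,12,13,14,15): XOR of data positions = 1⊕0⊕0⊕0⊕1⊕0⊕1 = 1
Codeword: 101001111000101

101001111000101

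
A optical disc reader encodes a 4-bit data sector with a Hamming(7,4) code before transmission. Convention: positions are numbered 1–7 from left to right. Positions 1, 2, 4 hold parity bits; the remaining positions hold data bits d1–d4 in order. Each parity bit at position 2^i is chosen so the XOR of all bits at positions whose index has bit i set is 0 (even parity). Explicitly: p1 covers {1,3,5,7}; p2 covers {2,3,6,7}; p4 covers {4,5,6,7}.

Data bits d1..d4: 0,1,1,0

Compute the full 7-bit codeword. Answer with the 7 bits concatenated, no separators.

1100110

Place data at non-parity positions: p1 p2 0 p4 1 1 0
p1 (pos 1,3,5,7): XOR of data positions = 0⊕1⊕0 = 1
p2 (pos 2,3,6,7): XOR of data positions = 0⊕1⊕0 = 1
p4 (pos 4,5,6,7): XOR of data positions = 1⊕1⊕0 = 0
Codeword: 1100110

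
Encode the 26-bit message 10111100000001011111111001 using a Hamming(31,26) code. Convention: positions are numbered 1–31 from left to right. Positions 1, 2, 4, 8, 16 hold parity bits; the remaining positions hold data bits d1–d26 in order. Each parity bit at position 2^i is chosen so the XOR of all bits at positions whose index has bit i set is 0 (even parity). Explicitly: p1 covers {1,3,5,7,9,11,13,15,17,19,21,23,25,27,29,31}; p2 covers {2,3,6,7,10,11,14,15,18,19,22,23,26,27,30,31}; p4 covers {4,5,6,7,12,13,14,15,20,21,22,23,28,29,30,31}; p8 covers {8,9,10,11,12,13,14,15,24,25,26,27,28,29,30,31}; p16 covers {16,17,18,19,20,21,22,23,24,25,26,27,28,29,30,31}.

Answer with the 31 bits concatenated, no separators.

Place data at non-parity positions: p1 p2 1 p4 0 1 1 p8 1 1 0 0 0 0 0 p16 0 0 1 0 1 1 1 1 1 1 1 1 0 0 1
p1 (pos 1,3,5,7,9,11,13,15,17,19,21,23,25,27,29,31): XOR of data positions = 1⊕0⊕1⊕1⊕0⊕0⊕0⊕0⊕1⊕1⊕1⊕1⊕1⊕0⊕1 = 1
p2 (pos 2,3,6,7,10,11,14,15,18,19,22,23,26,27,30,31): XOR of data positions = 1⊕1⊕1⊕1⊕0⊕0⊕0⊕0⊕1⊕1⊕1⊕1⊕1⊕0⊕1 = 0
p4 (pos 4,5,6,7,12,13,14,15,20,21,22,23,28,29,30,31): XOR of data positions = 0⊕1⊕1⊕0⊕0⊕0⊕0⊕0⊕1⊕1⊕1⊕1⊕0⊕0⊕1 = 1
p8 (pos 8,9,10,11,12,13,14,15,24,25,26,27,28,29,30,31): XOR of data positions = 1⊕1⊕0⊕0⊕0⊕0⊕0⊕1⊕1⊕1⊕1⊕1⊕0⊕0⊕1 = 0
p16 (pos 16,17,18,19,20,21,22,23,24,25,26,27,28,29,30,31): XOR of data positions = 0⊕0⊕1⊕0⊕1⊕1⊕1⊕1⊕1⊕1⊕1⊕1⊕0⊕0⊕1 = 0
Codeword: 1011011011000000001011111111001

1011011011000000001011111111001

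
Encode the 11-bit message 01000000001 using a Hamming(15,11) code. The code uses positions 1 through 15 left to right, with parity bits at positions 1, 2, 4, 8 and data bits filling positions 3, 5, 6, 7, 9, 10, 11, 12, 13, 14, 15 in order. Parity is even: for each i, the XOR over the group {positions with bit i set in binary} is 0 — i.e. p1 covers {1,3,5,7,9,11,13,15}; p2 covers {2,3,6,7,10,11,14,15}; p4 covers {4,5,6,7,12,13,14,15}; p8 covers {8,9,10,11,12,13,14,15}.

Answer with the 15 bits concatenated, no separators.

010010010000001

Place data at non-parity positions: p1 p2 0 p4 1 0 0 p8 0 0 0 0 0 0 1
p1 (pos 1,3,5,7,9,11,13,15): XOR of data positions = 0⊕1⊕0⊕0⊕0⊕0⊕1 = 0
p2 (pos 2,3,6,7,10,11,14,15): XOR of data positions = 0⊕0⊕0⊕0⊕0⊕0⊕1 = 1
p4 (pos 4,5,6,7,12,13,14,15): XOR of data positions = 1⊕0⊕0⊕0⊕0⊕0⊕1 = 0
p8 (pos 8,9,10,11,12,13,14,15): XOR of data positions = 0⊕0⊕0⊕0⊕0⊕0⊕1 = 1
Codeword: 010010010000001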